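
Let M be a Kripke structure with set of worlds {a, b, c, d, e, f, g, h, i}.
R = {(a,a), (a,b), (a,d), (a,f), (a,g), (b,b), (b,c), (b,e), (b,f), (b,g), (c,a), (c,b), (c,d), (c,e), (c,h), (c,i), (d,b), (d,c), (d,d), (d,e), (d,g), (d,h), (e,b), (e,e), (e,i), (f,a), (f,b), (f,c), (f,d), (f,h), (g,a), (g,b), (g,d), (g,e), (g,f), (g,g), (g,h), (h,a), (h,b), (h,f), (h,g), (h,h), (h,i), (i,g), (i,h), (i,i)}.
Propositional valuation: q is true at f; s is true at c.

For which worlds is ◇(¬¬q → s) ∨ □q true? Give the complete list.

a, b, c, d, e, f, g, h, i

Recall that □ψ holds at a world iff ψ holds at every accessible world, and ◇ψ holds iff ψ holds at some accessible world.
Let φ = ◇(¬¬q → s) ∨ □q. Evaluate φ at each world:
  a (successors {a, b, d, f, g}): φ is true.
  b (successors {b, c, e, f, g}): φ is true.
  c (successors {a, b, d, e, h, i}): φ is true.
  d (successors {b, c, d, e, g, h}): φ is true.
  e (successors {b, e, i}): φ is true.
  f (successors {a, b, c, d, h}): φ is true.
  g (successors {a, b, d, e, f, g, h}): φ is true.
  h (successors {a, b, f, g, h, i}): φ is true.
  i (successors {g, h, i}): φ is true.
For instance, at f:
  At f: ◇(¬¬q → s) is true, □q is false, so ◇(¬¬q → s) ∨ □q is true.
    At f: ◇(¬¬q → s) requires ¬¬q → s at some successor in {a, b, c, d, h}.
      ¬¬q → s holds at a, so ◇(¬¬q → s) is true at f.
    At f: □q requires q at every successor {a, b, c, d, h}.
      q fails at a, so □q is false at f.
Satisfying worlds: {a, b, c, d, e, f, g, h, i}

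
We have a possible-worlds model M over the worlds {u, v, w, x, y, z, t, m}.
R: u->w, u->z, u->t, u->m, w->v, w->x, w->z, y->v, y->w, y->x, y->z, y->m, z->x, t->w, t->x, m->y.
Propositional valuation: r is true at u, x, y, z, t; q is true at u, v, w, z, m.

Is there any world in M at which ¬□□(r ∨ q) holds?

No

Let φ = ¬□□(r ∨ q). Evaluate φ at each world:
  u (successors {w, z, t, m}): φ is false.
  v (successors ∅): φ is false.
  w (successors {v, x, z}): φ is false.
  x (successors ∅): φ is false.
  y (successors {v, w, x, z, m}): φ is false.
  z (successors {x}): φ is false.
  t (successors {w, x}): φ is false.
  m (successors {y}): φ is false.
For instance, at m:
  At m: □□(r ∨ q) is true, so ¬□□(r ∨ q) is false.
    At m: □□(r ∨ q) requires □(r ∨ q) at every successor {y}.
      At y: □(r ∨ q) is true.
    So □□(r ∨ q) is true at m.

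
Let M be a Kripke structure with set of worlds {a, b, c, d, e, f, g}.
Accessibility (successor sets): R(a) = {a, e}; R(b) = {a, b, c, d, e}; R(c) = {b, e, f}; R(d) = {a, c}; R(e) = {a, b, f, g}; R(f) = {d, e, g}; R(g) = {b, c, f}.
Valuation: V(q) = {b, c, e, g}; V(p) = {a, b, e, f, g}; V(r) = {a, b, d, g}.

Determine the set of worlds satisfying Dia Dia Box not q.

none

Let φ = Dia Dia Box not q. Evaluate φ at each world:
  a (successors {a, e}): φ is false.
  b (successors {a, b, c, d, e}): φ is false.
  c (successors {b, e, f}): φ is false.
  d (successors {a, c}): φ is false.
  e (successors {a, b, f, g}): φ is false.
  f (successors {d, e, g}): φ is false.
  g (successors {b, c, f}): φ is false.
For instance, at f:
  At f: Dia Dia Box not q requires Dia Box not q at some successor in {d, e, g}.
    At d: Dia Box not q is false.
    At e: Dia Box not q is false.
    At g: Dia Box not q is false.
  So Dia Dia Box not q is false at f.
Satisfying worlds: none.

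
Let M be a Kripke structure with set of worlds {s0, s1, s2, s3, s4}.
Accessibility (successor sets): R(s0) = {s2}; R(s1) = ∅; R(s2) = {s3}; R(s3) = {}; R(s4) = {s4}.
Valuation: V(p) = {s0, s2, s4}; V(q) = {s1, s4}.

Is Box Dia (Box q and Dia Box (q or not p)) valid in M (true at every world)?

No

Recall that Box ψ holds at a world iff ψ holds at every accessible world, and Dia ψ holds iff ψ holds at some accessible world.
Let φ = Box Dia (Box q and Dia Box (q or not p)). Evaluate φ at each world:
  s0 (successors {s2}): φ is false.
  s1 (successors ∅): φ is true.
  s2 (successors {s3}): φ is false.
  s3 (successors ∅): φ is true.
  s4 (successors {s4}): φ is true.
Detail at s0 (counterexample):
  At s0: Box Dia (Box q and Dia Box (q or not p)) requires Dia (Box q and Dia Box (q or not p)) at every successor {s2}.
    Dia (Box q and Dia Box (q or not p)) fails at s2, so Box Dia (Box q and Dia Box (q or not p)) is false at s0.
      At s2: Dia (Box q and Dia Box (q or not p)) requires Box q and Dia Box (q or not p) at some successor in {s3}.
        At s3: Box q and Dia Box (q or not p) is false.
      So Dia (Box q and Dia Box (q or not p)) is false at s2.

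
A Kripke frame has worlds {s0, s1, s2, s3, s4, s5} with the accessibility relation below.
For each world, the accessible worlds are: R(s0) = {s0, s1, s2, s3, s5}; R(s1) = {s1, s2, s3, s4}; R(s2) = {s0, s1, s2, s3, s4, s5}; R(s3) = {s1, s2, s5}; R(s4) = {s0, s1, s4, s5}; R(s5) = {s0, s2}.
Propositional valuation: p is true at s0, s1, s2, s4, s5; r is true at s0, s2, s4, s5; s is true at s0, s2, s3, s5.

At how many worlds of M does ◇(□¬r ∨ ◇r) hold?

6

Let φ = ◇(□¬r ∨ ◇r). Evaluate φ at each world:
  s0 (successors {s0, s1, s2, s3, s5}): φ is true.
  s1 (successors {s1, s2, s3, s4}): φ is true.
  s2 (successors {s0, s1, s2, s3, s4, s5}): φ is true.
  s3 (successors {s1, s2, s5}): φ is true.
  s4 (successors {s0, s1, s4, s5}): φ is true.
  s5 (successors {s0, s2}): φ is true.
For instance, at s1:
  At s1: ◇(□¬r ∨ ◇r) requires □¬r ∨ ◇r at some successor in {s1, s2, s3, s4}.
    □¬r ∨ ◇r holds at s1, so ◇(□¬r ∨ ◇r) is true at s1.
      At s1: □¬r is false, ◇r is true, so □¬r ∨ ◇r is true.
Satisfying worlds: {s0, s1, s2, s3, s4, s5}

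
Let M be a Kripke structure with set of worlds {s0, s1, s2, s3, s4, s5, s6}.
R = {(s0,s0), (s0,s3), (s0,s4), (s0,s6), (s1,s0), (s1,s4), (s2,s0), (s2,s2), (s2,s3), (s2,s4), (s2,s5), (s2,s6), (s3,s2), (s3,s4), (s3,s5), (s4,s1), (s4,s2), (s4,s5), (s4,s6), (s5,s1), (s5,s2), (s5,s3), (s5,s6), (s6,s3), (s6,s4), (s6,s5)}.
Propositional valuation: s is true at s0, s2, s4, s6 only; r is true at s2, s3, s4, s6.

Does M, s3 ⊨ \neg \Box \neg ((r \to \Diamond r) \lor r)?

At s3: \Box \neg ((r \to \Diamond r) \lor r) is false, so \neg \Box \neg ((r \to \Diamond r) \lor r) is true.
  At s3: \Box \neg ((r \to \Diamond r) \lor r) requires \neg ((r \to \Diamond r) \lor r) at every successor {s2, s4, s5}.
    \neg ((r \to \Diamond r) \lor r) fails at s2, so \Box \neg ((r \to \Diamond r) \lor r) is false at s3.
      At s2: (r \to \Diamond r) \lor r is true, so \neg ((r \to \Diamond r) \lor r) is false.

Yes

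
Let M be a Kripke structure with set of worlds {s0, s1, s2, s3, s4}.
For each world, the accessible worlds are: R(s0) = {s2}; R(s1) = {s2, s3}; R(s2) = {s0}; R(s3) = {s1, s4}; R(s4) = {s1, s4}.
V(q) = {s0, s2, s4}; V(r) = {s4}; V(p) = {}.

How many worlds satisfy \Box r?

Let φ = \Box r. Evaluate φ at each world:
  s0 (successors {s2}): φ is false.
  s1 (successors {s2, s3}): φ is false.
  s2 (successors {s0}): φ is false.
  s3 (successors {s1, s4}): φ is false.
  s4 (successors {s1, s4}): φ is false.
For instance, at s3:
  At s3: \Box r requires r at every successor {s1, s4}.
    r fails at s1, so \Box r is false at s3.
Satisfying worlds: none.

0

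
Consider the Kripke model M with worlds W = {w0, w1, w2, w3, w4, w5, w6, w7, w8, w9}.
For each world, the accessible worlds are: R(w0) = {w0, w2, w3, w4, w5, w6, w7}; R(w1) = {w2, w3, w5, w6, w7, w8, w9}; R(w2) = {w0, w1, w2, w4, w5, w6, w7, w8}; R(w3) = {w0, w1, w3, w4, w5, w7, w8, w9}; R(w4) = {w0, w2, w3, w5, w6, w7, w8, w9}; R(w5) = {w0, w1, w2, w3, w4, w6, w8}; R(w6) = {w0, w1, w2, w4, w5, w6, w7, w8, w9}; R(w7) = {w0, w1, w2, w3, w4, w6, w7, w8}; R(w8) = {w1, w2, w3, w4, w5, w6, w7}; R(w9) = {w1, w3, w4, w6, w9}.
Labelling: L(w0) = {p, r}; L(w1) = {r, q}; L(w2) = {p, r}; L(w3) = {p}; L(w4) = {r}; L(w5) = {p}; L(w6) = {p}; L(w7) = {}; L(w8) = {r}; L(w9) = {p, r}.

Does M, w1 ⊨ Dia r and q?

At w1: Dia r is true, q is true, so Dia r and q is true.
  At w1: Dia r requires r at some successor in {w2, w3, w5, w6, w7, w8, w9}.
    r holds at w2, so Dia r is true at w1.

Yes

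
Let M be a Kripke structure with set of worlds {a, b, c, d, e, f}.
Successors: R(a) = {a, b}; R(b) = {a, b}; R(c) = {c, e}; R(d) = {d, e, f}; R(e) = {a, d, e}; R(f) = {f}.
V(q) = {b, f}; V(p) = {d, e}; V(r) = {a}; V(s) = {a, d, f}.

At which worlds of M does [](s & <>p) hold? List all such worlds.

none

Let φ = [](s & <>p). Evaluate φ at each world:
  a (successors {a, b}): φ is false.
  b (successors {a, b}): φ is false.
  c (successors {c, e}): φ is false.
  d (successors {d, e, f}): φ is false.
  e (successors {a, d, e}): φ is false.
  f (successors {f}): φ is false.
For instance, at a:
  At a: [](s & <>p) requires s & <>p at every successor {a, b}.
    s & <>p fails at a, so [](s & <>p) is false at a.
      At a: s is true, <>p is false, so s & <>p is false.
Satisfying worlds: none.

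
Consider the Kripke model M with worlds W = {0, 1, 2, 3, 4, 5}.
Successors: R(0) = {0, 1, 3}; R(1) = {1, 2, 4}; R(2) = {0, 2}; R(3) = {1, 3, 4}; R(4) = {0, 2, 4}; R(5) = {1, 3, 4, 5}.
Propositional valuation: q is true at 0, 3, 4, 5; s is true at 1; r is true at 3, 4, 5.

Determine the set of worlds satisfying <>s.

Let φ = <>s. Evaluate φ at each world:
  0 (successors {0, 1, 3}): φ is true.
  1 (successors {1, 2, 4}): φ is true.
  2 (successors {0, 2}): φ is false.
  3 (successors {1, 3, 4}): φ is true.
  4 (successors {0, 2, 4}): φ is false.
  5 (successors {1, 3, 4, 5}): φ is true.
For instance, at 3:
  At 3: <>s requires s at some successor in {1, 3, 4}.
    s holds at 1, so <>s is true at 3.
Satisfying worlds: {0, 1, 3, 5}

0, 1, 3, 5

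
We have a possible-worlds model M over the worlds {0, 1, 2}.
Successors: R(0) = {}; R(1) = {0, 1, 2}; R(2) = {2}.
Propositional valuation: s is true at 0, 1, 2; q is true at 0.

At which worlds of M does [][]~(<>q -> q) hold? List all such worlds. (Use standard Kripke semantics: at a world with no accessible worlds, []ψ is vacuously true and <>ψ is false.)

0

Recall that []ψ holds at a world iff ψ holds at every accessible world, and <>ψ holds iff ψ holds at some accessible world.
Let φ = [][]~(<>q -> q). Evaluate φ at each world:
  0 (successors ∅): φ is true.
  1 (successors {0, 1, 2}): φ is false.
  2 (successors {2}): φ is false.
For instance, at 1:
  At 1: [][]~(<>q -> q) requires []~(<>q -> q) at every successor {0, 1, 2}.
    []~(<>q -> q) fails at 1, so [][]~(<>q -> q) is false at 1.
      At 1: []~(<>q -> q) requires ~(<>q -> q) at every successor {0, 1, 2}.
        ~(<>q -> q) fails at 0, so []~(<>q -> q) is false at 1.
Satisfying worlds: {0}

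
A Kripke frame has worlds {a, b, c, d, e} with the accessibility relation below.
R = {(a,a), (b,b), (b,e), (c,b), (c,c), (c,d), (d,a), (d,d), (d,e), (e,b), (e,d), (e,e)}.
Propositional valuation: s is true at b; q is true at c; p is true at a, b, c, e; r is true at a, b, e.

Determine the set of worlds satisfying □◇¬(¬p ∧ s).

Let φ = □◇¬(¬p ∧ s). Evaluate φ at each world:
  a (successors {a}): φ is true.
  b (successors {b, e}): φ is true.
  c (successors {b, c, d}): φ is true.
  d (successors {a, d, e}): φ is true.
  e (successors {b, d, e}): φ is true.
For instance, at e:
  At e: □◇¬(¬p ∧ s) requires ◇¬(¬p ∧ s) at every successor {b, d, e}.
      At b: ◇¬(¬p ∧ s) requires ¬(¬p ∧ s) at some successor in {b, e}.
        ¬(¬p ∧ s) holds at b, so ◇¬(¬p ∧ s) is true at b.
      At d: ◇¬(¬p ∧ s) requires ¬(¬p ∧ s) at some successor in {a, d, e}.
        ¬(¬p ∧ s) holds at a, so ◇¬(¬p ∧ s) is true at d.
      At e: ◇¬(¬p ∧ s) requires ¬(¬p ∧ s) at some successor in {b, d, e}.
        ¬(¬p ∧ s) holds at b, so ◇¬(¬p ∧ s) is true at e.
  So □◇¬(¬p ∧ s) is true at e.
Satisfying worlds: {a, b, c, d, e}

a, b, c, d, e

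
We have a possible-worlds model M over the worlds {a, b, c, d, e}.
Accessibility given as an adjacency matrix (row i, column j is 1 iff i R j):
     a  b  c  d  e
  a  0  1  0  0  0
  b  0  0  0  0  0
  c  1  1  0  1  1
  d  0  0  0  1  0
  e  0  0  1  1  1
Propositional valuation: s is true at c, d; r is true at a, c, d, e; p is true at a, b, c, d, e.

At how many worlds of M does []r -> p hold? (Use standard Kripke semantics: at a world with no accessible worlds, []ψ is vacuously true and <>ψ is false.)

5

Recall that []ψ holds at a world iff ψ holds at every accessible world, and <>ψ holds iff ψ holds at some accessible world.
Let φ = []r -> p. Evaluate φ at each world:
  a (successors {b}): φ is true.
  b (successors ∅): φ is true.
  c (successors {a, b, d, e}): φ is true.
  d (successors {d}): φ is true.
  e (successors {c, d, e}): φ is true.
For instance, at d:
  At d: []r is true, p is true, so []r -> p is true.
    At d: []r requires r at every successor {d}.
      At d: r is true.
    So []r is true at d.
Satisfying worlds: {a, b, c, d, e}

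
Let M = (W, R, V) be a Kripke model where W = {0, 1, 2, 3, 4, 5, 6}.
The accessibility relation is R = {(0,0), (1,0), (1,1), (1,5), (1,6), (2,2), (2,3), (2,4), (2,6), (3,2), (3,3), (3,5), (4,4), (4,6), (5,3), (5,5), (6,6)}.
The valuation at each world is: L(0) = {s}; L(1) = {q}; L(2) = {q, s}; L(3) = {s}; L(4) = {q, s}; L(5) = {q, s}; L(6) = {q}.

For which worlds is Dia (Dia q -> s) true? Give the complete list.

Recall that Dia ψ holds at a world iff ψ holds at some accessible world.
Let φ = Dia (Dia q -> s). Evaluate φ at each world:
  0 (successors {0}): φ is true.
  1 (successors {0, 1, 5, 6}): φ is true.
  2 (successors {2, 3, 4, 6}): φ is true.
  3 (successors {2, 3, 5}): φ is true.
  4 (successors {4, 6}): φ is true.
  5 (successors {3, 5}): φ is true.
  6 (successors {6}): φ is false.
For instance, at 2:
  At 2: Dia (Dia q -> s) requires Dia q -> s at some successor in {2, 3, 4, 6}.
    Dia q -> s holds at 2, so Dia (Dia q -> s) is true at 2.
      At 2: Dia q is true, s is true, so Dia q -> s is true.
Satisfying worlds: {0, 1, 2, 3, 4, 5}

0, 1, 2, 3, 4, 5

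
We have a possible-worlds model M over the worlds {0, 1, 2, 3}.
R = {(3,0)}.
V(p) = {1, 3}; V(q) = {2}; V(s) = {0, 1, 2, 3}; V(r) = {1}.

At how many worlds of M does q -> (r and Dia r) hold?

3

Let φ = q -> (r and Dia r). Evaluate φ at each world:
  0 (successors ∅): φ is true.
  1 (successors ∅): φ is true.
  2 (successors ∅): φ is false.
  3 (successors {0}): φ is true.
For instance, at 3:
  At 3: q is false, r and Dia r is false, so q -> (r and Dia r) is true.
    At 3: r is false, Dia r is false, so r and Dia r is false.
      At 3: Dia r requires r at some successor in {0}.
        At 0: r is false.
      So Dia r is false at 3.
Satisfying worlds: {0, 1, 3}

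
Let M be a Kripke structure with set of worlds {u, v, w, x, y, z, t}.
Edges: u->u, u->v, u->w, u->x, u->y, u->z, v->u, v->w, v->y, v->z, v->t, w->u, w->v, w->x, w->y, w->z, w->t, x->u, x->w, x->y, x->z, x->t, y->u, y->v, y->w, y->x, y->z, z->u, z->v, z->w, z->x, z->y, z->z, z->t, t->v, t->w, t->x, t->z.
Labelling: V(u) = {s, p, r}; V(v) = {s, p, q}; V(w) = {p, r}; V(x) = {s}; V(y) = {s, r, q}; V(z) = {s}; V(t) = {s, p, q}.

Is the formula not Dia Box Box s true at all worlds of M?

Let φ = not Dia Box Box s. Evaluate φ at each world:
  u (successors {u, v, w, x, y, z}): φ is true.
  v (successors {u, w, y, z, t}): φ is true.
  w (successors {u, v, x, y, z, t}): φ is true.
  x (successors {u, w, y, z, t}): φ is true.
  y (successors {u, v, w, x, z}): φ is true.
  z (successors {u, v, w, x, y, z, t}): φ is true.
  t (successors {v, w, x, z}): φ is true.
For instance, at t:
  At t: Dia Box Box s is false, so not Dia Box Box s is true.
    At t: Dia Box Box s requires Box Box s at some successor in {v, w, x, z}.
      At v: Box Box s is false.
      At w: Box Box s is false.
      At x: Box Box s is false.
      At z: Box Box s is false.
    So Dia Box Box s is false at t.

Yes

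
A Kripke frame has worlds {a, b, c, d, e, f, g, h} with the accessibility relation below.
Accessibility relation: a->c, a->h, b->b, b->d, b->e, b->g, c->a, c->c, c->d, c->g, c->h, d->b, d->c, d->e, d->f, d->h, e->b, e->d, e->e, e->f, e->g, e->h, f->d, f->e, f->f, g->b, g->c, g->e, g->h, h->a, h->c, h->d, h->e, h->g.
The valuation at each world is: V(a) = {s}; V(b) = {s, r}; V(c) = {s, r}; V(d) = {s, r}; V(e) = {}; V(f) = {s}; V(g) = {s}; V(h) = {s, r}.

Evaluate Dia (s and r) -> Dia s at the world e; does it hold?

At e: Dia (s and r) is true, Dia s is true, so Dia (s and r) -> Dia s is true.
  At e: Dia (s and r) requires s and r at some successor in {b, d, e, f, g, h}.
    s and r holds at b, so Dia (s and r) is true at e.
  At e: Dia s requires s at some successor in {b, d, e, f, g, h}.
    s holds at b, so Dia s is true at e.

Yes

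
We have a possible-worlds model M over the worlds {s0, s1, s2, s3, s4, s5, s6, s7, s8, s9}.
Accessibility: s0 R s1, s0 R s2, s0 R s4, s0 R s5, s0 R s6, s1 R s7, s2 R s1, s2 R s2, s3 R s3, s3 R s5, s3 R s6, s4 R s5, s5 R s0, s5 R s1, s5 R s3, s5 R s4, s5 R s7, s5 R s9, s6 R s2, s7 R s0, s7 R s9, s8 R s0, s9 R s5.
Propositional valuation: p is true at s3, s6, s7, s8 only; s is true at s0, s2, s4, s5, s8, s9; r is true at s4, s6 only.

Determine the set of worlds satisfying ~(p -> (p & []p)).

Let φ = ~(p -> (p & []p)). Evaluate φ at each world:
  s0 (successors {s1, s2, s4, s5, s6}): φ is false.
  s1 (successors {s7}): φ is false.
  s2 (successors {s1, s2}): φ is false.
  s3 (successors {s3, s5, s6}): φ is true.
  s4 (successors {s5}): φ is false.
  s5 (successors {s0, s1, s3, s4, s7, s9}): φ is false.
  s6 (successors {s2}): φ is true.
  s7 (successors {s0, s9}): φ is true.
  s8 (successors {s0}): φ is true.
  s9 (successors {s5}): φ is false.
For instance, at s8:
  At s8: p -> (p & []p) is false, so ~(p -> (p & []p)) is true.
    At s8: p is true, p & []p is false, so p -> (p & []p) is false.
      At s8: p is true, []p is false, so p & []p is false.
Satisfying worlds: {s3, s6, s7, s8}

s3, s6, s7, s8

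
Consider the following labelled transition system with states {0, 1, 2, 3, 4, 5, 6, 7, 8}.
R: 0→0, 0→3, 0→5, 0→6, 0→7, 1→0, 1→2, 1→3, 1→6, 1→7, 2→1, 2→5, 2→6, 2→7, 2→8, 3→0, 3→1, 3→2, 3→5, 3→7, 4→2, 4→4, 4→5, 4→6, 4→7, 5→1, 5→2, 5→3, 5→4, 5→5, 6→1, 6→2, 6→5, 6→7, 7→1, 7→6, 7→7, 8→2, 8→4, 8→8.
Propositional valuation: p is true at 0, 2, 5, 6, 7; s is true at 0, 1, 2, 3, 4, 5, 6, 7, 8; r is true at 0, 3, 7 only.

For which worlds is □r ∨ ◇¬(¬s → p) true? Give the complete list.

Let φ = □r ∨ ◇¬(¬s → p). Evaluate φ at each world:
  0 (successors {0, 3, 5, 6, 7}): φ is false.
  1 (successors {0, 2, 3, 6, 7}): φ is false.
  2 (successors {1, 5, 6, 7, 8}): φ is false.
  3 (successors {0, 1, 2, 5, 7}): φ is false.
  4 (successors {2, 4, 5, 6, 7}): φ is false.
  5 (successors {1, 2, 3, 4, 5}): φ is false.
  6 (successors {1, 2, 5, 7}): φ is false.
  7 (successors {1, 6, 7}): φ is false.
  8 (successors {2, 4, 8}): φ is false.
For instance, at 5:
  At 5: □r is false, ◇¬(¬s → p) is false, so □r ∨ ◇¬(¬s → p) is false.
    At 5: □r requires r at every successor {1, 2, 3, 4, 5}.
      r fails at 1, so □r is false at 5.
    At 5: ◇¬(¬s → p) requires ¬(¬s → p) at some successor in {1, 2, 3, 4, 5}.
      At 1: ¬(¬s → p) is false.
      At 2: ¬(¬s → p) is false.
      At 3: ¬(¬s → p) is false.
      At 4: ¬(¬s → p) is false.
      At 5: ¬(¬s → p) is false.
    So ◇¬(¬s → p) is false at 5.
Satisfying worlds: none.

none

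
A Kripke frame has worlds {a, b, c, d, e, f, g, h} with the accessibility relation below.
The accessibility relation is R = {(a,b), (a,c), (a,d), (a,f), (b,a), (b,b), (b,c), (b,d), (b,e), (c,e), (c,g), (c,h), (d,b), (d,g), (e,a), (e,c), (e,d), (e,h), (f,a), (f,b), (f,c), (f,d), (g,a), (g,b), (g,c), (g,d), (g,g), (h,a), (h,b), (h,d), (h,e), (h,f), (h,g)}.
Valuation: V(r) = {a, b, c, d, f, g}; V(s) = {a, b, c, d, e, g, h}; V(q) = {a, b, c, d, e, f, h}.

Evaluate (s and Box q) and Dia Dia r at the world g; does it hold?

No

Recall that Box ψ holds at a world iff ψ holds at every accessible world, and Dia ψ holds iff ψ holds at some accessible world.
At g: s and Box q is false, Dia Dia r is true, so (s and Box q) and Dia Dia r is false.
  At g: s is true, Box q is false, so s and Box q is false.
    At g: Box q requires q at every successor {a, b, c, d, g}.
      q fails at g, so Box q is false at g.
  At g: Dia Dia r requires Dia r at some successor in {a, b, c, d, g}.
    Dia r holds at a, so Dia Dia r is true at g.
      At a: Dia r requires r at some successor in {b, c, d, f}.
        r holds at b, so Dia r is true at a.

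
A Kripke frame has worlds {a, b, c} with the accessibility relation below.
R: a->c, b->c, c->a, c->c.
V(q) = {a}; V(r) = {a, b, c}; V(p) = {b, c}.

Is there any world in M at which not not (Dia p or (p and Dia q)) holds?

Yes

Let φ = not not (Dia p or (p and Dia q)). Evaluate φ at each world:
  a (successors {c}): φ is true.
  b (successors {c}): φ is true.
  c (successors {a, c}): φ is true.
Detail at a (witness):
  At a: not (Dia p or (p and Dia q)) is false, so not not (Dia p or (p and Dia q)) is true.
    At a: Dia p or (p and Dia q) is true, so not (Dia p or (p and Dia q)) is false.
      At a: Dia p is true, p and Dia q is false, so Dia p or (p and Dia q) is true.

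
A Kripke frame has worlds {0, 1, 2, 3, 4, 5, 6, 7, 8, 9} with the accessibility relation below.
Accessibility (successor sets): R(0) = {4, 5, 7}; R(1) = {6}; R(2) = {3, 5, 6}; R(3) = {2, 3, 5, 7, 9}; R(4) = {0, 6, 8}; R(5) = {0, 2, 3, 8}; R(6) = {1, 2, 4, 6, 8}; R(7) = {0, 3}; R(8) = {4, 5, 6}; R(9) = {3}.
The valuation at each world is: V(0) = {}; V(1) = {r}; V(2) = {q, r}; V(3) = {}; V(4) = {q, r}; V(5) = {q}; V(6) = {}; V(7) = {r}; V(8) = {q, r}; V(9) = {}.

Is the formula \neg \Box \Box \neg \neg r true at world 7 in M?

At 7: \Box \Box \neg \neg r is false, so \neg \Box \Box \neg \neg r is true.
  At 7: \Box \Box \neg \neg r requires \Box \neg \neg r at every successor {0, 3}.
    \Box \neg \neg r fails at 0, so \Box \Box \neg \neg r is false at 7.
      At 0: \Box \neg \neg r requires \neg \neg r at every successor {4, 5, 7}.
        \neg \neg r fails at 5, so \Box \neg \neg r is false at 0.

Yes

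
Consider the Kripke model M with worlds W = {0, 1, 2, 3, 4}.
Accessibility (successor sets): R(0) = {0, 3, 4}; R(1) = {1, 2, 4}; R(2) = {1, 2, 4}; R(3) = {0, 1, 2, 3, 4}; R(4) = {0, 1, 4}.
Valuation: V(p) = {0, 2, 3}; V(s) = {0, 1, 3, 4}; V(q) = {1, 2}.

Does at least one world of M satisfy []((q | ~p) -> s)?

Yes

Let φ = []((q | ~p) -> s). Evaluate φ at each world:
  0 (successors {0, 3, 4}): φ is true.
  1 (successors {1, 2, 4}): φ is false.
  2 (successors {1, 2, 4}): φ is false.
  3 (successors {0, 1, 2, 3, 4}): φ is false.
  4 (successors {0, 1, 4}): φ is true.
Detail at 0 (witness):
  At 0: []((q | ~p) -> s) requires (q | ~p) -> s at every successor {0, 3, 4}.
    At 0: (q | ~p) -> s is true.
    At 3: (q | ~p) -> s is true.
    At 4: (q | ~p) -> s is true.
  So []((q | ~p) -> s) is true at 0.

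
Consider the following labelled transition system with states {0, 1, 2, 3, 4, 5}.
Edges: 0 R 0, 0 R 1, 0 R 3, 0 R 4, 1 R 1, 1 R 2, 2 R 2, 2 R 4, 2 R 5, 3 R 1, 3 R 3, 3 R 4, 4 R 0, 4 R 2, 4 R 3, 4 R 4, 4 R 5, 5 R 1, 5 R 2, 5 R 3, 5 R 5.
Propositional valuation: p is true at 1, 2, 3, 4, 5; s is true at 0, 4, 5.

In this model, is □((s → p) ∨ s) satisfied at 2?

Yes

At 2: □((s → p) ∨ s) requires (s → p) ∨ s at every successor {2, 4, 5}.
  At 2: (s → p) ∨ s is true.
  At 4: (s → p) ∨ s is true.
  At 5: (s → p) ∨ s is true.
So □((s → p) ∨ s) is true at 2.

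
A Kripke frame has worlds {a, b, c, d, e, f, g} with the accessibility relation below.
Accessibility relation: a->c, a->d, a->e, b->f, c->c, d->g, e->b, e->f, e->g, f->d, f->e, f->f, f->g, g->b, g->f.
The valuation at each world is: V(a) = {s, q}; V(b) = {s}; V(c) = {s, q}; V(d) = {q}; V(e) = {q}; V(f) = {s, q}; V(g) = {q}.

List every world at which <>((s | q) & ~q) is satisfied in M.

Let φ = <>((s | q) & ~q). Evaluate φ at each world:
  a (successors {c, d, e}): φ is false.
  b (successors {f}): φ is false.
  c (successors {c}): φ is false.
  d (successors {g}): φ is false.
  e (successors {b, f, g}): φ is true.
  f (successors {d, e, f, g}): φ is false.
  g (successors {b, f}): φ is true.
For instance, at a:
  At a: <>((s | q) & ~q) requires (s | q) & ~q at some successor in {c, d, e}.
    At c: (s | q) & ~q is false.
    At d: (s | q) & ~q is false.
    At e: (s | q) & ~q is false.
  So <>((s | q) & ~q) is false at a.
Satisfying worlds: {e, g}

e, g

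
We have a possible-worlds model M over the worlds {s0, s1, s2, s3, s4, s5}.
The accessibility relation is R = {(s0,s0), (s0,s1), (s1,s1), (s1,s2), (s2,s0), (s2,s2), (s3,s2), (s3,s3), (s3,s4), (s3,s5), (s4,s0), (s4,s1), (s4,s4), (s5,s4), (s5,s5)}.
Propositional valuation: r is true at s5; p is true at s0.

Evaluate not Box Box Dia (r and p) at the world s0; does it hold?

Recall that Box ψ holds at a world iff ψ holds at every accessible world, and Dia ψ holds iff ψ holds at some accessible world.
At s0: Box Box Dia (r and p) is false, so not Box Box Dia (r and p) is true.
  At s0: Box Box Dia (r and p) requires Box Dia (r and p) at every successor {s0, s1}.
    Box Dia (r and p) fails at s0, so Box Box Dia (r and p) is false at s0.
      At s0: Box Dia (r and p) requires Dia (r and p) at every successor {s0, s1}.
        Dia (r and p) fails at s0, so Box Dia (r and p) is false at s0.

Yes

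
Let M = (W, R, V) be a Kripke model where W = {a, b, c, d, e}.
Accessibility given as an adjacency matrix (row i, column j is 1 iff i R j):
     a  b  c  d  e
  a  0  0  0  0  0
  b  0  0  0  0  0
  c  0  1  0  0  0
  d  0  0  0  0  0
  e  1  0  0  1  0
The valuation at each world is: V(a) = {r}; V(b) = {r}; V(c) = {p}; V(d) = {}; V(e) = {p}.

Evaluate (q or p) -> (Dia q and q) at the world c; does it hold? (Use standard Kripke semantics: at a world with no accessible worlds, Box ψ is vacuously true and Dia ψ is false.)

No

At c: q or p is true, Dia q and q is false, so (q or p) -> (Dia q and q) is false.
  At c: Dia q is false, q is false, so Dia q and q is false.
    At c: Dia q requires q at some successor in {b}.
      At b: q is false.
    So Dia q is false at c.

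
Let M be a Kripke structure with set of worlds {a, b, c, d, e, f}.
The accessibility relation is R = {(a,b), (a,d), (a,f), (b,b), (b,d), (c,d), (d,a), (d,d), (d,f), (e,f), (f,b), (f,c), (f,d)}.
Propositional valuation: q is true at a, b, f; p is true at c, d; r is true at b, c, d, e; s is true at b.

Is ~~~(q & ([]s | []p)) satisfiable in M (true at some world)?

Yes

Let φ = ~~~(q & ([]s | []p)). Evaluate φ at each world:
  a (successors {b, d, f}): φ is true.
  b (successors {b, d}): φ is true.
  c (successors {d}): φ is true.
  d (successors {a, d, f}): φ is true.
  e (successors {f}): φ is true.
  f (successors {b, c, d}): φ is true.
Detail at a (witness):
  At a: ~~(q & ([]s | []p)) is false, so ~~~(q & ([]s | []p)) is true.
    At a: ~(q & ([]s | []p)) is true, so ~~(q & ([]s | []p)) is false.
      At a: q & ([]s | []p) is false, so ~(q & ([]s | []p)) is true.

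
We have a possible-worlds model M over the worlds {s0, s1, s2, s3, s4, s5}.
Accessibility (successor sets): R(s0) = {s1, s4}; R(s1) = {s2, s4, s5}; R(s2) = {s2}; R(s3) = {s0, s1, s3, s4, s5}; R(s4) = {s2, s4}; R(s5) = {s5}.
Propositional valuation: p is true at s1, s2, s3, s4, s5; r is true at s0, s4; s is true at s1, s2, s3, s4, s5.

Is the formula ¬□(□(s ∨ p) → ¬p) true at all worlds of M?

Yes

Recall that □ψ holds at a world iff ψ holds at every accessible world, and ◇ψ holds iff ψ holds at some accessible world.
Let φ = ¬□(□(s ∨ p) → ¬p). Evaluate φ at each world:
  s0 (successors {s1, s4}): φ is true.
  s1 (successors {s2, s4, s5}): φ is true.
  s2 (successors {s2}): φ is true.
  s3 (successors {s0, s1, s3, s4, s5}): φ is true.
  s4 (successors {s2, s4}): φ is true.
  s5 (successors {s5}): φ is true.
For instance, at s0:
  At s0: □(□(s ∨ p) → ¬p) is false, so ¬□(□(s ∨ p) → ¬p) is true.
    At s0: □(□(s ∨ p) → ¬p) requires □(s ∨ p) → ¬p at every successor {s1, s4}.
      □(s ∨ p) → ¬p fails at s1, so □(□(s ∨ p) → ¬p) is false at s0.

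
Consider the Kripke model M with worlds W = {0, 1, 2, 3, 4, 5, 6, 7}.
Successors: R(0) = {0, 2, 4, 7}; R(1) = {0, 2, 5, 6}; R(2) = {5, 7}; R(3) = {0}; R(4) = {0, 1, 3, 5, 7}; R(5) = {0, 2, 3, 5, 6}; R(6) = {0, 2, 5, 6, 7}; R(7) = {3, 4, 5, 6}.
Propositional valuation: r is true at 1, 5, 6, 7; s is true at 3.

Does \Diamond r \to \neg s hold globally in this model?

Yes

Let φ = \Diamond r \to \neg s. Evaluate φ at each world:
  0 (successors {0, 2, 4, 7}): φ is true.
  1 (successors {0, 2, 5, 6}): φ is true.
  2 (successors {5, 7}): φ is true.
  3 (successors {0}): φ is true.
  4 (successors {0, 1, 3, 5, 7}): φ is true.
  5 (successors {0, 2, 3, 5, 6}): φ is true.
  6 (successors {0, 2, 5, 6, 7}): φ is true.
  7 (successors {3, 4, 5, 6}): φ is true.
For instance, at 7:
  At 7: \Diamond r is true, \neg s is true, so \Diamond r \to \neg s is true.
    At 7: \Diamond r requires r at some successor in {3, 4, 5, 6}.
      r holds at 5, so \Diamond r is true at 7.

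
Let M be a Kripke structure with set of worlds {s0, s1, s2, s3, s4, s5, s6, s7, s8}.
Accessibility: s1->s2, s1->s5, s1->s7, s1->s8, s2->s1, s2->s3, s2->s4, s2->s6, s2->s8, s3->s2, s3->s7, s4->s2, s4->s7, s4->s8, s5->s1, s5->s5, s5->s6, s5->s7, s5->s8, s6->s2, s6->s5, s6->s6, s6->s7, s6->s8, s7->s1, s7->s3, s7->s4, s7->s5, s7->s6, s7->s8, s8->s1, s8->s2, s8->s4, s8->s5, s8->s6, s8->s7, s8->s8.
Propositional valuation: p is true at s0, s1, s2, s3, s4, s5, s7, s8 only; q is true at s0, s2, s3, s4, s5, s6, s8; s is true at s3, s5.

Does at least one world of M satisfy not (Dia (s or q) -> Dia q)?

No

Recall that Dia ψ holds at a world iff ψ holds at some accessible world.
Let φ = not (Dia (s or q) -> Dia q). Evaluate φ at each world:
  s0 (successors ∅): φ is false.
  s1 (successors {s2, s5, s7, s8}): φ is false.
  s2 (successors {s1, s3, s4, s6, s8}): φ is false.
  s3 (successors {s2, s7}): φ is false.
  s4 (successors {s2, s7, s8}): φ is false.
  s5 (successors {s1, s5, s6, s7, s8}): φ is false.
  s6 (successors {s2, s5, s6, s7, s8}): φ is false.
  s7 (successors {s1, s3, s4, s5, s6, s8}): φ is false.
  s8 (successors {s1, s2, s4, s5, s6, s7, s8}): φ is false.
For instance, at s7:
  At s7: Dia (s or q) -> Dia q is true, so not (Dia (s or q) -> Dia q) is false.
    At s7: Dia (s or q) is true, Dia q is true, so Dia (s or q) -> Dia q is true.
      At s7: Dia (s or q) requires s or q at some successor in {s1, s3, s4, s5, s6, s8}.
        s or q holds at s3, so Dia (s or q) is true at s7.
      At s7: Dia q requires q at some successor in {s1, s3, s4, s5, s6, s8}.
        q holds at s3, so Dia q is true at s7.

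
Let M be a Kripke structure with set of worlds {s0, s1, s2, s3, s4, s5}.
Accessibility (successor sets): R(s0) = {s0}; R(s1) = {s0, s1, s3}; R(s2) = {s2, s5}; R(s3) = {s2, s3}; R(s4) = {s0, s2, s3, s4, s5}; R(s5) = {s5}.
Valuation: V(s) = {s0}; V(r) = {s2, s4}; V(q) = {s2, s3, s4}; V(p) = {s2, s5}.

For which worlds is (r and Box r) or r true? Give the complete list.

s2, s4

Let φ = (r and Box r) or r. Evaluate φ at each world:
  s0 (successors {s0}): φ is false.
  s1 (successors {s0, s1, s3}): φ is false.
  s2 (successors {s2, s5}): φ is true.
  s3 (successors {s2, s3}): φ is false.
  s4 (successors {s0, s2, s3, s4, s5}): φ is true.
  s5 (successors {s5}): φ is false.
For instance, at s5:
  At s5: r and Box r is false, r is false, so (r and Box r) or r is false.
    At s5: r is false, Box r is false, so r and Box r is false.
      At s5: Box r requires r at every successor {s5}.
        r fails at s5, so Box r is false at s5.
Satisfying worlds: {s2, s4}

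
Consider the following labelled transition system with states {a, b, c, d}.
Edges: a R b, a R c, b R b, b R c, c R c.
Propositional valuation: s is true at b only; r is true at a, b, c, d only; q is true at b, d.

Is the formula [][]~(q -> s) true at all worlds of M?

No

Recall that []ψ holds at a world iff ψ holds at every accessible world, and <>ψ holds iff ψ holds at some accessible world.
Let φ = [][]~(q -> s). Evaluate φ at each world:
  a (successors {b, c}): φ is false.
  b (successors {b, c}): φ is false.
  c (successors {c}): φ is false.
  d (successors ∅): φ is true.
Detail at a (counterexample):
  At a: [][]~(q -> s) requires []~(q -> s) at every successor {b, c}.
    []~(q -> s) fails at b, so [][]~(q -> s) is false at a.
      At b: []~(q -> s) requires ~(q -> s) at every successor {b, c}.
        ~(q -> s) fails at b, so []~(q -> s) is false at b.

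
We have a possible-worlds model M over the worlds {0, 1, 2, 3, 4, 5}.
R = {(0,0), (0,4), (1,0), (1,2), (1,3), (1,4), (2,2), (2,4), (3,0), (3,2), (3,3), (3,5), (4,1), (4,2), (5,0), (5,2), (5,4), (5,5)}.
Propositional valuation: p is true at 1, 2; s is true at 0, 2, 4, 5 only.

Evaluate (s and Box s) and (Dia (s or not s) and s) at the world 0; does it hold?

At 0: s and Box s is true, Dia (s or not s) and s is true, so (s and Box s) and (Dia (s or not s) and s) is true.
  At 0: s is true, Box s is true, so s and Box s is true.
    At 0: Box s requires s at every successor {0, 4}.
      At 0: s is true.
      At 4: s is true.
    So Box s is true at 0.
  At 0: Dia (s or not s) is true, s is true, so Dia (s or not s) and s is true.
    At 0: Dia (s or not s) requires s or not s at some successor in {0, 4}.
      s or not s holds at 0, so Dia (s or not s) is true at 0.

Yes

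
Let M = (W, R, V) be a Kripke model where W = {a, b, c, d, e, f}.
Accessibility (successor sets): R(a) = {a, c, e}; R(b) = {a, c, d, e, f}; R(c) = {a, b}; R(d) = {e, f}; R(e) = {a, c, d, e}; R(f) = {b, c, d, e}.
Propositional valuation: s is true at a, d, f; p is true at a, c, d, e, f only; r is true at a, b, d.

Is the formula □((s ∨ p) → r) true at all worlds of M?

Let φ = □((s ∨ p) → r). Evaluate φ at each world:
  a (successors {a, c, e}): φ is false.
  b (successors {a, c, d, e, f}): φ is false.
  c (successors {a, b}): φ is true.
  d (successors {e, f}): φ is false.
  e (successors {a, c, d, e}): φ is false.
  f (successors {b, c, d, e}): φ is false.
Detail at a (counterexample):
  At a: □((s ∨ p) → r) requires (s ∨ p) → r at every successor {a, c, e}.
    (s ∨ p) → r fails at c, so □((s ∨ p) → r) is false at a.

No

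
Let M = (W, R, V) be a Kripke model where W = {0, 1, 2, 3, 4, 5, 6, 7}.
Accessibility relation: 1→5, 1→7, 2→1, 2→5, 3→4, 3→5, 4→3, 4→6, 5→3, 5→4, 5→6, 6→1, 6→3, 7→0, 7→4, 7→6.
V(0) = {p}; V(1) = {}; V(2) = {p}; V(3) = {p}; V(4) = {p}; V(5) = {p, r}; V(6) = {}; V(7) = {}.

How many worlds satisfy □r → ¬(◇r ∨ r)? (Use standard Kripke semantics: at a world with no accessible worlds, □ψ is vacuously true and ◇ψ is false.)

Recall that □ψ holds at a world iff ψ holds at every accessible world, and ◇ψ holds iff ψ holds at some accessible world.
Let φ = □r → ¬(◇r ∨ r). Evaluate φ at each world:
  0 (successors ∅): φ is true.
  1 (successors {5, 7}): φ is true.
  2 (successors {1, 5}): φ is true.
  3 (successors {4, 5}): φ is true.
  4 (successors {3, 6}): φ is true.
  5 (successors {3, 4, 6}): φ is true.
  6 (successors {1, 3}): φ is true.
  7 (successors {0, 4, 6}): φ is true.
For instance, at 6:
  At 6: □r is false, ¬(◇r ∨ r) is true, so □r → ¬(◇r ∨ r) is true.
    At 6: □r requires r at every successor {1, 3}.
      r fails at 1, so □r is false at 6.
    At 6: ◇r ∨ r is false, so ¬(◇r ∨ r) is true.
      At 6: ◇r is false, r is false, so ◇r ∨ r is false.
Satisfying worlds: {0, 1, 2, 3, 4, 5, 6, 7}

8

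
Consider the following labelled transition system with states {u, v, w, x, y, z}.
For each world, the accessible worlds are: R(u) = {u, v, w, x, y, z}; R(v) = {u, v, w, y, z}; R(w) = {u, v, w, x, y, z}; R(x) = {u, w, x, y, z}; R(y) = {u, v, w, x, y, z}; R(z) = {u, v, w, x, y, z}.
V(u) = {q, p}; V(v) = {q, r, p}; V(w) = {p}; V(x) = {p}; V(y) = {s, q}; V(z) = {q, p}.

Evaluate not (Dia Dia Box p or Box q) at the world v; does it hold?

Yes

At v: Dia Dia Box p or Box q is false, so not (Dia Dia Box p or Box q) is true.
  At v: Dia Dia Box p is false, Box q is false, so Dia Dia Box p or Box q is false.
    At v: Dia Dia Box p requires Dia Box p at some successor in {u, v, w, y, z}.
      At u: Dia Box p is false.
      At v: Dia Box p is false.
      At w: Dia Box p is false.
      At y: Dia Box p is false.
      At z: Dia Box p is false.
    So Dia Dia Box p is false at v.
    At v: Box q requires q at every successor {u, v, w, y, z}.
      q fails at w, so Box q is false at v.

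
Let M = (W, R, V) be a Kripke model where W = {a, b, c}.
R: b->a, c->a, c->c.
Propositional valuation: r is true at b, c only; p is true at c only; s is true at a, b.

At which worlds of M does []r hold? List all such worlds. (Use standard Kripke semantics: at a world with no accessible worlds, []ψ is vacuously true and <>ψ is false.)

Let φ = []r. Evaluate φ at each world:
  a (successors ∅): φ is true.
  b (successors {a}): φ is false.
  c (successors {a, c}): φ is false.
For instance, at b:
  At b: []r requires r at every successor {a}.
    r fails at a, so []r is false at b.
Satisfying worlds: {a}

a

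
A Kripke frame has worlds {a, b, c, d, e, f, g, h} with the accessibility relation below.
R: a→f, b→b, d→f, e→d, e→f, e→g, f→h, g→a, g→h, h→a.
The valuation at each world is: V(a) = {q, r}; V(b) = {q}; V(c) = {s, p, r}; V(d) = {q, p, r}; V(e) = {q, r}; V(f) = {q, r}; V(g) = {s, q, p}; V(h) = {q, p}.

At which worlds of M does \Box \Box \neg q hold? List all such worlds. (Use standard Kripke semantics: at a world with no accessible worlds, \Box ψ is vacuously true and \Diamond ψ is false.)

c

Let φ = \Box \Box \neg q. Evaluate φ at each world:
  a (successors {f}): φ is false.
  b (successors {b}): φ is false.
  c (successors ∅): φ is true.
  d (successors {f}): φ is false.
  e (successors {d, f, g}): φ is false.
  f (successors {h}): φ is false.
  g (successors {a, h}): φ is false.
  h (successors {a}): φ is false.
For instance, at a:
  At a: \Box \Box \neg q requires \Box \neg q at every successor {f}.
    \Box \neg q fails at f, so \Box \Box \neg q is false at a.
      At f: \Box \neg q requires \neg q at every successor {h}.
        \neg q fails at h, so \Box \neg q is false at f.
Satisfying worlds: {c}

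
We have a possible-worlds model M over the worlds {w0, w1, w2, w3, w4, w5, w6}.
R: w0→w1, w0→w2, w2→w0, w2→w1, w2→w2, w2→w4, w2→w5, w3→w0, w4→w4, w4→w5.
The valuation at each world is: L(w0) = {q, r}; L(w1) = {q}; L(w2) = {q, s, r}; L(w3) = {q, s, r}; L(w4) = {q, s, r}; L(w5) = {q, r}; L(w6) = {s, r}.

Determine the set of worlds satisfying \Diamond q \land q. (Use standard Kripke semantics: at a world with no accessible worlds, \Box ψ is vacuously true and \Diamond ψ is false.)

w0, w2, w3, w4

Let φ = \Diamond q \land q. Evaluate φ at each world:
  w0 (successors {w1, w2}): φ is true.
  w1 (successors ∅): φ is false.
  w2 (successors {w0, w1, w2, w4, w5}): φ is true.
  w3 (successors {w0}): φ is true.
  w4 (successors {w4, w5}): φ is true.
  w5 (successors ∅): φ is false.
  w6 (successors ∅): φ is false.
For instance, at w3:
  At w3: \Diamond q is true, q is true, so \Diamond q \land q is true.
    At w3: \Diamond q requires q at some successor in {w0}.
      q holds at w0, so \Diamond q is true at w3.
Satisfying worlds: {w0, w2, w3, w4}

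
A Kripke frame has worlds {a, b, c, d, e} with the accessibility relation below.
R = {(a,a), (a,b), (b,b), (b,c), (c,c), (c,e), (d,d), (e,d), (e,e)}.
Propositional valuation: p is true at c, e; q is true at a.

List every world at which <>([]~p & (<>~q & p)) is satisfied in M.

none

Let φ = <>([]~p & (<>~q & p)). Evaluate φ at each world:
  a (successors {a, b}): φ is false.
  b (successors {b, c}): φ is false.
  c (successors {c, e}): φ is false.
  d (successors {d}): φ is false.
  e (successors {d, e}): φ is false.
For instance, at d:
  At d: <>([]~p & (<>~q & p)) requires []~p & (<>~q & p) at some successor in {d}.
    At d: []~p & (<>~q & p) is false.
  So <>([]~p & (<>~q & p)) is false at d.
Satisfying worlds: none.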